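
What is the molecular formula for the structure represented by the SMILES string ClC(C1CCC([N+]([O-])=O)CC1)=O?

Heavy atoms from the SMILES: 7 C, 1 Cl, 1 N, 3 O.
Implicit hydrogens by atom environment:
  4 × C: 2 H each → 8
  2 × C: 1 H each → 2
  2 × O: no H
  1 × C: no H
  1 × Cl: no H
  1 × N (charge +1): no H
  1 × O (charge -1): no H
  Total hydrogens = 10.
Molecular formula: C7H10ClNO3

C7H10ClNO3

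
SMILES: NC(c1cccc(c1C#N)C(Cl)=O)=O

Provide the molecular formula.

C9H5ClN2O2

Heavy atoms from the SMILES: 9 C, 1 Cl, 2 N, 2 O.
Implicit hydrogens by atom environment:
  3 × C (aromatic): 1 H each → 3
  3 × C (aromatic): no H
  3 × C: no H
  2 × O: no H
  1 × Cl: no H
  1 × N: 2 H
  1 × N: no H
  Total hydrogens = 5.
Molecular formula: C9H5ClN2O2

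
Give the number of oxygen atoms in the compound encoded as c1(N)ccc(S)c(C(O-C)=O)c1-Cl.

2

The symbol for oxygen appears 2 times in the SMILES.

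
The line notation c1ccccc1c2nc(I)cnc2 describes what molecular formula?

C10H7IN2

Heavy atoms from the SMILES: 10 C, 1 I, 2 N.
Implicit hydrogens by atom environment:
  7 × C (aromatic): 1 H each → 7
  3 × C (aromatic): no H
  2 × N (aromatic): no H
  1 × I: no H
  Total hydrogens = 7.
Molecular formula: C10H7IN2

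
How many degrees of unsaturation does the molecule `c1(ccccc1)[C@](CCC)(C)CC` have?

Molecular formula from the SMILES: C13H20.
DoU = (2C + 2 + N − H − X)/2 = (2·13 + 2 + 0 − 20 − 0)/2 = 8/2 = 4.
(Structurally: 1 ring(s) + 3 π bond(s) = 4.)

4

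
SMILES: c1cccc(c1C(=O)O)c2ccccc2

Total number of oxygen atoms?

2

The symbol for oxygen appears 2 times in the SMILES.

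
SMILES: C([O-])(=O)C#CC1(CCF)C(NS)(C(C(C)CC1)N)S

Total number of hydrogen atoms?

18

Hydrogens are implicit in SMILES; fill each atom to its normal valence:
  5 × C: no H
  4 × C: 2 H each → 8
  2 × C: 1 H each → 2
  2 × S: 1 H each → 2
  1 × C: 3 H
  1 × F: no H
  1 × N: 2 H
  1 × N: 1 H
  1 × O: no H
  1 × O (charge -1): no H
  Total hydrogens = 18.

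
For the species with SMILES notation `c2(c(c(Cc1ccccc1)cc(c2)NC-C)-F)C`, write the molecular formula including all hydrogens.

Heavy atoms from the SMILES: 16 C, 1 F, 1 N.
Implicit hydrogens by atom environment:
  7 × C (aromatic): 1 H each → 7
  5 × C (aromatic): no H
  2 × C: 3 H each → 6
  2 × C: 2 H each → 4
  1 × F: no H
  1 × N: 1 H
  Total hydrogens = 18.
Molecular formula: C16H18FN

C16H18FN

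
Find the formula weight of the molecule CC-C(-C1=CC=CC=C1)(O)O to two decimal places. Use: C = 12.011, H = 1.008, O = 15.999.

Molecular formula: C9H12O2.
M = 9×12.011 + 12×1.008 + 2×15.999 = 152.19 g/mol.

152.19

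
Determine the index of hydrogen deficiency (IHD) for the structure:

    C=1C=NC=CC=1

4

Molecular formula from the SMILES: C5H5N.
DoU = (2C + 2 + N − H − X)/2 = (2·5 + 2 + 1 − 5 − 0)/2 = 8/2 = 4.
(Structurally: 1 ring(s) + 3 π bond(s) = 4.)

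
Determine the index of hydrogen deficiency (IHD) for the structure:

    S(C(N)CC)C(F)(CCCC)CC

Molecular formula from the SMILES: C10H22FNS.
DoU = (2C + 2 + N − H − X)/2 = (2·10 + 2 + 1 − 22 − 1)/2 = 0/2 = 0.
(Structurally: 0 ring(s) + 0 π bond(s) = 0.)

0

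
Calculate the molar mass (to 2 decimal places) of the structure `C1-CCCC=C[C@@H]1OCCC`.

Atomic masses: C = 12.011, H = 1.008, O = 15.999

154.25

Molecular formula: C10H18O.
M = 10×12.011 + 18×1.008 + 1×15.999 = 154.25 g/mol.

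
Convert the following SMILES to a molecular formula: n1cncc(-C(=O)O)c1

C5H4N2O2

Heavy atoms from the SMILES: 5 C, 2 N, 2 O.
Implicit hydrogens by atom environment:
  3 × C (aromatic): 1 H each → 3
  2 × N (aromatic): no H
  1 × C (aromatic): no H
  1 × C: no H
  1 × O: 1 H
  1 × O: no H
  Total hydrogens = 4.
Molecular formula: C5H4N2O2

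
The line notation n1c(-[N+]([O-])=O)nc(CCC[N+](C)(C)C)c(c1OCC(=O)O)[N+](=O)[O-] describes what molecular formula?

Heavy atoms from the SMILES: 12 C, 5 N, 7 O.
Implicit hydrogens by atom environment:
  4 × C: 2 H each → 8
  4 × C (aromatic): no H
  4 × O: no H
  3 × C: 3 H each → 9
  3 × N (charge +1): no H
  2 × N (aromatic): no H
  2 × O (charge -1): no H
  1 × C: no H
  1 × O: 1 H
  Total hydrogens = 18.
Net charge +1.
Molecular formula: C12H18N5O7+

C12H18N5O7+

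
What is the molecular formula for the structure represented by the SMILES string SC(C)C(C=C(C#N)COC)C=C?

C10H15NOS

Heavy atoms from the SMILES: 10 C, 1 N, 1 O, 1 S.
Implicit hydrogens by atom environment:
  4 × C: 1 H each → 4
  2 × C: 3 H each → 6
  2 × C: 2 H each → 4
  2 × C: no H
  1 × N: no H
  1 × O: no H
  1 × S: 1 H
  Total hydrogens = 15.
Molecular formula: C10H15NOS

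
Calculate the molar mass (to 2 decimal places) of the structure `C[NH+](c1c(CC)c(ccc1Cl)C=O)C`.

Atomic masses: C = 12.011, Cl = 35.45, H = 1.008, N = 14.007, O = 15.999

Molecular formula: C11H15ClNO+.
M = 11×12.011 + 1×35.45 + 15×1.008 + 1×14.007 + 1×15.999 = 212.70 g/mol.

212.70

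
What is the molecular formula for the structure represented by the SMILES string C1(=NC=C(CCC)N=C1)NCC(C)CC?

C12H21N3

Heavy atoms from the SMILES: 12 C, 3 N.
Implicit hydrogens by atom environment:
  4 × C: 2 H each → 8
  3 × C: 3 H each → 9
  2 × C (aromatic): 1 H each → 2
  2 × C (aromatic): no H
  2 × N (aromatic): no H
  1 × C: 1 H
  1 × N: 1 H
  Total hydrogens = 21.
Molecular formula: C12H21N3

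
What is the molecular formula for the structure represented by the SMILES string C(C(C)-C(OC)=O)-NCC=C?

C8H15NO2

Heavy atoms from the SMILES: 8 C, 1 N, 2 O.
Implicit hydrogens by atom environment:
  3 × C: 2 H each → 6
  2 × C: 3 H each → 6
  2 × C: 1 H each → 2
  2 × O: no H
  1 × C: no H
  1 × N: 1 H
  Total hydrogens = 15.
Molecular formula: C8H15NO2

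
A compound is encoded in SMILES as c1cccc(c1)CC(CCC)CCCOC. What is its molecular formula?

C15H24O

Heavy atoms from the SMILES: 15 C, 1 O.
Implicit hydrogens by atom environment:
  6 × C: 2 H each → 12
  5 × C (aromatic): 1 H each → 5
  2 × C: 3 H each → 6
  1 × C: 1 H
  1 × C (aromatic): no H
  1 × O: no H
  Total hydrogens = 24.
Molecular formula: C15H24O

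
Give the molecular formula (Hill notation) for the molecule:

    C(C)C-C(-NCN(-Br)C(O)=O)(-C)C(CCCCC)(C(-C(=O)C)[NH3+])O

C16H33BrN3O4+

Heavy atoms from the SMILES: 1 Br, 16 C, 3 N, 4 O.
Implicit hydrogens by atom environment:
  7 × C: 2 H each → 14
  4 × C: 3 H each → 12
  4 × C: no H
  2 × O: 1 H each → 2
  2 × O: no H
  1 × Br: no H
  1 × C: 1 H
  1 × N (charge +1): 3 H
  1 × N: 1 H
  1 × N: no H
  Total hydrogens = 33.
Net charge +1.
Molecular formula: C16H33BrN3O4+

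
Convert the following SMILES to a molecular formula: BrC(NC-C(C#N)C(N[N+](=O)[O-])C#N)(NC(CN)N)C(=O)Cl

Heavy atoms from the SMILES: 1 Br, 9 C, 1 Cl, 8 N, 3 O.
Implicit hydrogens by atom environment:
  4 × C: no H
  3 × C: 1 H each → 3
  3 × N: 1 H each → 3
  2 × C: 2 H each → 4
  2 × N: 2 H each → 4
  2 × N: no H
  2 × O: no H
  1 × Br: no H
  1 × Cl: no H
  1 × N (charge +1): no H
  1 × O (charge -1): no H
  Total hydrogens = 14.
Molecular formula: C9H14BrClN8O3

C9H14BrClN8O3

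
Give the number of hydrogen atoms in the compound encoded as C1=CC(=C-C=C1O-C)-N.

9

Hydrogens are implicit in SMILES; fill each atom to its normal valence:
  4 × C (aromatic): 1 H each → 4
  2 × C (aromatic): no H
  1 × C: 3 H
  1 × N: 2 H
  1 × O: no H
  Total hydrogens = 9.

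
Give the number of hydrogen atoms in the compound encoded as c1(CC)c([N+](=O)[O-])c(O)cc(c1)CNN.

Hydrogens are implicit in SMILES; fill each atom to its normal valence:
  4 × C (aromatic): no H
  2 × C: 2 H each → 4
  2 × C (aromatic): 1 H each → 2
  1 × C: 3 H
  1 × N: 2 H
  1 × N: 1 H
  1 × N (charge +1): no H
  1 × O: 1 H
  1 × O: no H
  1 × O (charge -1): no H
  Total hydrogens = 13.

13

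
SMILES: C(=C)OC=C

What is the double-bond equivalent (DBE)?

Molecular formula from the SMILES: C4H6O.
DoU = (2C + 2 + N − H − X)/2 = (2·4 + 2 + 0 − 6 − 0)/2 = 4/2 = 2.
(Structurally: 0 ring(s) + 2 π bond(s) = 2.)

2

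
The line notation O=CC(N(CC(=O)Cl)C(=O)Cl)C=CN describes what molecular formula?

Heavy atoms from the SMILES: 7 C, 2 Cl, 2 N, 3 O.
Implicit hydrogens by atom environment:
  4 × C: 1 H each → 4
  3 × O: no H
  2 × C: no H
  2 × Cl: no H
  1 × C: 2 H
  1 × N: 2 H
  1 × N: no H
  Total hydrogens = 8.
Molecular formula: C7H8Cl2N2O3

C7H8Cl2N2O3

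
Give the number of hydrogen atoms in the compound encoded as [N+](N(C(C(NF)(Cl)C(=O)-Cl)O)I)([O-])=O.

3

Hydrogens are implicit in SMILES; fill each atom to its normal valence:
  2 × C: no H
  2 × Cl: no H
  2 × O: no H
  1 × C: 1 H
  1 × F: no H
  1 × I: no H
  1 × N: 1 H
  1 × N: no H
  1 × N (charge +1): no H
  1 × O: 1 H
  1 × O (charge -1): no H
  Total hydrogens = 3.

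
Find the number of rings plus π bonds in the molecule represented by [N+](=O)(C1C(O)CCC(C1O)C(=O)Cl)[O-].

3

Molecular formula from the SMILES: C7H10ClNO5.
DoU = (2C + 2 + N − H − X)/2 = (2·7 + 2 + 1 − 10 − 1)/2 = 6/2 = 3.
(Structurally: 1 ring(s) + 2 π bond(s) = 3.)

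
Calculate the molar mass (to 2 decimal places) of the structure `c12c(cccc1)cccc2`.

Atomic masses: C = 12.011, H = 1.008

Molecular formula: C10H8.
M = 10×12.011 + 8×1.008 = 128.17 g/mol.

128.17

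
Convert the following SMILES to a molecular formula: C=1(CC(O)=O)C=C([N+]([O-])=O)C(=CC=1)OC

C9H9NO5

Heavy atoms from the SMILES: 9 C, 1 N, 5 O.
Implicit hydrogens by atom environment:
  3 × C (aromatic): 1 H each → 3
  3 × C (aromatic): no H
  3 × O: no H
  1 × C: 3 H
  1 × C: 2 H
  1 × C: no H
  1 × N (charge +1): no H
  1 × O: 1 H
  1 × O (charge -1): no H
  Total hydrogens = 9.
Molecular formula: C9H9NO5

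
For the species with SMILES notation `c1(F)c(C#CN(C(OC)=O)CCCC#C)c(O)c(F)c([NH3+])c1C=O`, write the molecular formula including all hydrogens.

C16H15F2N2O4+

Heavy atoms from the SMILES: 16 C, 2 F, 2 N, 4 O.
Implicit hydrogens by atom environment:
  6 × C (aromatic): no H
  4 × C: no H
  3 × C: 2 H each → 6
  3 × O: no H
  2 × C: 1 H each → 2
  2 × F: no H
  1 × C: 3 H
  1 × N (charge +1): 3 H
  1 × N: no H
  1 × O: 1 H
  Total hydrogens = 15.
Net charge +1.
Molecular formula: C16H15F2N2O4+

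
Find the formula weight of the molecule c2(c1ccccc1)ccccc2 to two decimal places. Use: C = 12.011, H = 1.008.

154.21

Molecular formula: C12H10.
M = 12×12.011 + 10×1.008 = 154.21 g/mol.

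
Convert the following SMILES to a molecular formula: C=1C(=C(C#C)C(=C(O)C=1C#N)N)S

Heavy atoms from the SMILES: 9 C, 2 N, 1 O, 1 S.
Implicit hydrogens by atom environment:
  5 × C (aromatic): no H
  2 × C: no H
  1 × C (aromatic): 1 H
  1 × C: 1 H
  1 × N: 2 H
  1 × N: no H
  1 × O: 1 H
  1 × S: 1 H
  Total hydrogens = 6.
Molecular formula: C9H6N2OS

C9H6N2OS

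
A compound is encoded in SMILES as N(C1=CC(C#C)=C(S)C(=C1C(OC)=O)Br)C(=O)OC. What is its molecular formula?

C12H10BrNO4S

Heavy atoms from the SMILES: 1 Br, 12 C, 1 N, 4 O, 1 S.
Implicit hydrogens by atom environment:
  5 × C (aromatic): no H
  4 × O: no H
  3 × C: no H
  2 × C: 3 H each → 6
  1 × Br: no H
  1 × C (aromatic): 1 H
  1 × C: 1 H
  1 × N: 1 H
  1 × S: 1 H
  Total hydrogens = 10.
Molecular formula: C12H10BrNO4S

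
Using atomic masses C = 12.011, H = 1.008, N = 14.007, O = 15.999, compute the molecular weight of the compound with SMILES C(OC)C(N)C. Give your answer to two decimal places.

89.14

Molecular formula: C4H11NO.
M = 4×12.011 + 11×1.008 + 1×14.007 + 1×15.999 = 89.14 g/mol.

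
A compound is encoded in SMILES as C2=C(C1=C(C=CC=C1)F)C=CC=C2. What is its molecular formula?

Heavy atoms from the SMILES: 12 C, 1 F.
Implicit hydrogens by atom environment:
  9 × C (aromatic): 1 H each → 9
  3 × C (aromatic): no H
  1 × F: no H
  Total hydrogens = 9.
Molecular formula: C12H9F

C12H9F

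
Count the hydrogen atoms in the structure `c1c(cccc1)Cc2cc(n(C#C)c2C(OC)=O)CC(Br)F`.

Hydrogens are implicit in SMILES; fill each atom to its normal valence:
  6 × C (aromatic): 1 H each → 6
  4 × C (aromatic): no H
  2 × C: 2 H each → 4
  2 × C: 1 H each → 2
  2 × C: no H
  2 × O: no H
  1 × Br: no H
  1 × C: 3 H
  1 × F: no H
  1 × N (aromatic): no H
  Total hydrogens = 15.

15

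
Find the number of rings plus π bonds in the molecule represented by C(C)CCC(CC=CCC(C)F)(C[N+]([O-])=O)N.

2

Molecular formula from the SMILES: C12H23FN2O2.
DoU = (2C + 2 + N − H − X)/2 = (2·12 + 2 + 2 − 23 − 1)/2 = 4/2 = 2.
(Structurally: 0 ring(s) + 2 π bond(s) = 2.)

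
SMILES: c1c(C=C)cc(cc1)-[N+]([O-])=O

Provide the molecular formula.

Heavy atoms from the SMILES: 8 C, 1 N, 2 O.
Implicit hydrogens by atom environment:
  4 × C (aromatic): 1 H each → 4
  2 × C (aromatic): no H
  1 × C: 2 H
  1 × C: 1 H
  1 × N (charge +1): no H
  1 × O: no H
  1 × O (charge -1): no H
  Total hydrogens = 7.
Molecular formula: C8H7NO2

C8H7NO2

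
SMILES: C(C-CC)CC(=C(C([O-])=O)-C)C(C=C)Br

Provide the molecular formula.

C12H18BrO2-

Heavy atoms from the SMILES: 1 Br, 12 C, 2 O.
Implicit hydrogens by atom environment:
  5 × C: 2 H each → 10
  3 × C: no H
  2 × C: 3 H each → 6
  2 × C: 1 H each → 2
  1 × Br: no H
  1 × O: no H
  1 × O (charge -1): no H
  Total hydrogens = 18.
Net charge -1.
Molecular formula: C12H18BrO2-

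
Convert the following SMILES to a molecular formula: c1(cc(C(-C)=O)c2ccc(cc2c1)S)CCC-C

C16H18OS

Heavy atoms from the SMILES: 16 C, 1 O, 1 S.
Implicit hydrogens by atom environment:
  5 × C (aromatic): 1 H each → 5
  5 × C (aromatic): no H
  3 × C: 2 H each → 6
  2 × C: 3 H each → 6
  1 × C: no H
  1 × O: no H
  1 × S: 1 H
  Total hydrogens = 18.
Molecular formula: C16H18OS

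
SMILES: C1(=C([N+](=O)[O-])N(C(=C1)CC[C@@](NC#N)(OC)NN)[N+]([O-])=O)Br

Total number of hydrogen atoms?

12

Hydrogens are implicit in SMILES; fill each atom to its normal valence:
  3 × C (aromatic): no H
  3 × O: no H
  2 × C: 2 H each → 4
  2 × C: no H
  2 × N: 1 H each → 2
  2 × N (charge +1): no H
  2 × O (charge -1): no H
  1 × Br: no H
  1 × C: 3 H
  1 × C (aromatic): 1 H
  1 × N: 2 H
  1 × N (aromatic): no H
  1 × N: no H
  Total hydrogens = 12.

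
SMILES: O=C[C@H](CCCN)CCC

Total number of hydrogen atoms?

17

Hydrogens are implicit in SMILES; fill each atom to its normal valence:
  5 × C: 2 H each → 10
  2 × C: 1 H each → 2
  1 × C: 3 H
  1 × N: 2 H
  1 × O: no H
  Total hydrogens = 17.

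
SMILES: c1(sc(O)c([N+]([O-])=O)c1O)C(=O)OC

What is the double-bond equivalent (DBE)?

5

Molecular formula from the SMILES: C6H5NO6S.
DoU = (2C + 2 + N − H − X)/2 = (2·6 + 2 + 1 − 5 − 0)/2 = 10/2 = 5.
(Structurally: 1 ring(s) + 4 π bond(s) = 5.)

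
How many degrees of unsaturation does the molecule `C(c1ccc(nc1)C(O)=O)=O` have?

6

Molecular formula from the SMILES: C7H5NO3.
DoU = (2C + 2 + N − H − X)/2 = (2·7 + 2 + 1 − 5 − 0)/2 = 12/2 = 6.
(Structurally: 1 ring(s) + 5 π bond(s) = 6.)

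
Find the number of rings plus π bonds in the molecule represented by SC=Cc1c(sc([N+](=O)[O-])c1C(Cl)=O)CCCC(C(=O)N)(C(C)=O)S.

8

Molecular formula from the SMILES: C14H15ClN2O5S3.
DoU = (2C + 2 + N − H − X)/2 = (2·14 + 2 + 2 − 15 − 1)/2 = 16/2 = 8.
(Structurally: 1 ring(s) + 7 π bond(s) = 8.)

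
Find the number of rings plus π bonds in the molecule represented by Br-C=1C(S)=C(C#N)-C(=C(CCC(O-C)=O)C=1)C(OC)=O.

8

Molecular formula from the SMILES: C13H12BrNO4S.
DoU = (2C + 2 + N − H − X)/2 = (2·13 + 2 + 1 − 12 − 1)/2 = 16/2 = 8.
(Structurally: 1 ring(s) + 7 π bond(s) = 8.)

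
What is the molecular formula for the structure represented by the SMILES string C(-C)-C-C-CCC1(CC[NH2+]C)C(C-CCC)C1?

C16H34N+

Heavy atoms from the SMILES: 16 C, 1 N.
Implicit hydrogens by atom environment:
  11 × C: 2 H each → 22
  3 × C: 3 H each → 9
  1 × C: 1 H
  1 × C: no H
  1 × N (charge +1): 2 H
  Total hydrogens = 34.
Net charge +1.
Molecular formula: C16H34N+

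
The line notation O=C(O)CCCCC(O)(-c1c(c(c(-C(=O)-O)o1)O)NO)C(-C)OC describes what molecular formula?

C14H21NO9

Heavy atoms from the SMILES: 14 C, 1 N, 9 O.
Implicit hydrogens by atom environment:
  5 × O: 1 H each → 5
  4 × C: 2 H each → 8
  4 × C (aromatic): no H
  3 × C: no H
  3 × O: no H
  2 × C: 3 H each → 6
  1 × C: 1 H
  1 × N: 1 H
  1 × O (aromatic): no H
  Total hydrogens = 21.
Molecular formula: C14H21NO9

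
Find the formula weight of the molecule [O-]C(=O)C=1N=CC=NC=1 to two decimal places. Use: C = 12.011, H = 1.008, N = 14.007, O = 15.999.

123.09

Molecular formula: C5H3N2O2-.
M = 5×12.011 + 3×1.008 + 2×14.007 + 2×15.999 = 123.09 g/mol.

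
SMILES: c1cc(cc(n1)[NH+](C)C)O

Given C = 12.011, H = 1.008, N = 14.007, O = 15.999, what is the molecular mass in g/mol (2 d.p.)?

139.18

Molecular formula: C7H11N2O+.
M = 7×12.011 + 11×1.008 + 2×14.007 + 1×15.999 = 139.18 g/mol.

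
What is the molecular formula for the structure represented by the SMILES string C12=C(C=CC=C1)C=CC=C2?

Heavy atoms from the SMILES: 10 C.
Implicit hydrogens by atom environment:
  8 × C (aromatic): 1 H each → 8
  2 × C (aromatic): no H
  Total hydrogens = 8.
Molecular formula: C10H8

C10H8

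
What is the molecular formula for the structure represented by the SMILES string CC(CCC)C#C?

Heavy atoms from the SMILES: 7 C.
Implicit hydrogens by atom environment:
  2 × C: 3 H each → 6
  2 × C: 2 H each → 4
  2 × C: 1 H each → 2
  1 × C: no H
  Total hydrogens = 12.
Molecular formula: C7H12

C7H12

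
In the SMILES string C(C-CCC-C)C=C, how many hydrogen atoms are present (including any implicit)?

Hydrogens are implicit in SMILES; fill each atom to its normal valence:
  6 × C: 2 H each → 12
  1 × C: 3 H
  1 × C: 1 H
  Total hydrogens = 16.

16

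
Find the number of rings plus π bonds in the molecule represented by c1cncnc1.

Molecular formula from the SMILES: C4H4N2.
DoU = (2C + 2 + N − H − X)/2 = (2·4 + 2 + 2 − 4 − 0)/2 = 8/2 = 4.
(Structurally: 1 ring(s) + 3 π bond(s) = 4.)

4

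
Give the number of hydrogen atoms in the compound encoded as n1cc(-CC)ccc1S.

Hydrogens are implicit in SMILES; fill each atom to its normal valence:
  3 × C (aromatic): 1 H each → 3
  2 × C (aromatic): no H
  1 × C: 3 H
  1 × C: 2 H
  1 × N (aromatic): no H
  1 × S: 1 H
  Total hydrogens = 9.

9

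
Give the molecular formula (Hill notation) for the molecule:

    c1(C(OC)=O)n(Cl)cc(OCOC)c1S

C8H10ClNO4S

Heavy atoms from the SMILES: 8 C, 1 Cl, 1 N, 4 O, 1 S.
Implicit hydrogens by atom environment:
  4 × O: no H
  3 × C (aromatic): no H
  2 × C: 3 H each → 6
  1 × C: 2 H
  1 × C (aromatic): 1 H
  1 × C: no H
  1 × Cl: no H
  1 × N (aromatic): no H
  1 × S: 1 H
  Total hydrogens = 10.
Molecular formula: C8H10ClNO4S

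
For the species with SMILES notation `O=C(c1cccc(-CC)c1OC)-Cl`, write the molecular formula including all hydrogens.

Heavy atoms from the SMILES: 10 C, 1 Cl, 2 O.
Implicit hydrogens by atom environment:
  3 × C (aromatic): 1 H each → 3
  3 × C (aromatic): no H
  2 × C: 3 H each → 6
  2 × O: no H
  1 × C: 2 H
  1 × C: no H
  1 × Cl: no H
  Total hydrogens = 11.
Molecular formula: C10H11ClO2

C10H11ClO2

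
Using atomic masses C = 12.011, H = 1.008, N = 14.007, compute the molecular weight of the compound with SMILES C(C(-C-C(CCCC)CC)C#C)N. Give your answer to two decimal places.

Molecular formula: C12H23N.
M = 12×12.011 + 23×1.008 + 1×14.007 = 181.32 g/mol.

181.32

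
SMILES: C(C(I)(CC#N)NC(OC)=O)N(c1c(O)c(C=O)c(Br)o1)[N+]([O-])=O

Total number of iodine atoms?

The symbol for iodine appears 1 time in the SMILES.

1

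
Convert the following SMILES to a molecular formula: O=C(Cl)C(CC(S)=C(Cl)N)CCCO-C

C9H15Cl2NO2S

Heavy atoms from the SMILES: 9 C, 2 Cl, 1 N, 2 O, 1 S.
Implicit hydrogens by atom environment:
  4 × C: 2 H each → 8
  3 × C: no H
  2 × Cl: no H
  2 × O: no H
  1 × C: 3 H
  1 × C: 1 H
  1 × N: 2 H
  1 × S: 1 H
  Total hydrogens = 15.
Molecular formula: C9H15Cl2NO2S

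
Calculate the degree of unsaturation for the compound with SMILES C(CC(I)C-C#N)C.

2

Molecular formula from the SMILES: C6H10IN.
DoU = (2C + 2 + N − H − X)/2 = (2·6 + 2 + 1 − 10 − 1)/2 = 4/2 = 2.
(Structurally: 0 ring(s) + 2 π bond(s) = 2.)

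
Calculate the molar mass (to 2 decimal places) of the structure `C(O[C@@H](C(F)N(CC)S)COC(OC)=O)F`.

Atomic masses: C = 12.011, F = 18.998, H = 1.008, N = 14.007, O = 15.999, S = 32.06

Molecular formula: C8H15F2NO4S.
M = 8×12.011 + 2×18.998 + 15×1.008 + 1×14.007 + 4×15.999 + 1×32.06 = 259.27 g/mol.

259.27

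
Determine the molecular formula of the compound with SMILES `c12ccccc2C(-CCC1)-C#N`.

C11H11N

Heavy atoms from the SMILES: 11 C, 1 N.
Implicit hydrogens by atom environment:
  4 × C (aromatic): 1 H each → 4
  3 × C: 2 H each → 6
  2 × C (aromatic): no H
  1 × C: 1 H
  1 × C: no H
  1 × N: no H
  Total hydrogens = 11.
Molecular formula: C11H11N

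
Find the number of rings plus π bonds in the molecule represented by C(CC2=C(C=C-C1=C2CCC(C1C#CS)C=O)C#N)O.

Molecular formula from the SMILES: C16H15NO2S.
DoU = (2C + 2 + N − H − X)/2 = (2·16 + 2 + 1 − 15 − 0)/2 = 20/2 = 10.
(Structurally: 2 ring(s) + 8 π bond(s) = 10.)

10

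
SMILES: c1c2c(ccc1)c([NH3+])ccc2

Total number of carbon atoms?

10

The symbol for carbon appears 10 times in the SMILES. Lowercase c denotes aromatic carbon and counts toward C.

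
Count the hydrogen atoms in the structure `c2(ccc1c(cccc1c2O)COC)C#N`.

Hydrogens are implicit in SMILES; fill each atom to its normal valence:
  5 × C (aromatic): 1 H each → 5
  5 × C (aromatic): no H
  1 × C: 3 H
  1 × C: 2 H
  1 × C: no H
  1 × N: no H
  1 × O: 1 H
  1 × O: no H
  Total hydrogens = 11.

11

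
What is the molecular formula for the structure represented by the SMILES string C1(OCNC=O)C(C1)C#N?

C6H8N2O2

Heavy atoms from the SMILES: 6 C, 2 N, 2 O.
Implicit hydrogens by atom environment:
  3 × C: 1 H each → 3
  2 × C: 2 H each → 4
  2 × O: no H
  1 × C: no H
  1 × N: 1 H
  1 × N: no H
  Total hydrogens = 8.
Molecular formula: C6H8N2O2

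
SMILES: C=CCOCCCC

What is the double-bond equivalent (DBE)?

Molecular formula from the SMILES: C7H14O.
DoU = (2C + 2 + N − H − X)/2 = (2·7 + 2 + 0 − 14 − 0)/2 = 2/2 = 1.
(Structurally: 0 ring(s) + 1 π bond(s) = 1.)

1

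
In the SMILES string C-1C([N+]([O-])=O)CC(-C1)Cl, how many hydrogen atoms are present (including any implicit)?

8

Hydrogens are implicit in SMILES; fill each atom to its normal valence:
  3 × C: 2 H each → 6
  2 × C: 1 H each → 2
  1 × Cl: no H
  1 × N (charge +1): no H
  1 × O: no H
  1 × O (charge -1): no H
  Total hydrogens = 8.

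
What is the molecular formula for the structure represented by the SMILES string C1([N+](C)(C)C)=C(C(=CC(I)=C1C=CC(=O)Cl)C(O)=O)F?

C13H13ClFINO3+

Heavy atoms from the SMILES: 13 C, 1 Cl, 1 F, 1 I, 1 N, 3 O.
Implicit hydrogens by atom environment:
  5 × C (aromatic): no H
  3 × C: 3 H each → 9
  2 × C: 1 H each → 2
  2 × C: no H
  2 × O: no H
  1 × C (aromatic): 1 H
  1 × Cl: no H
  1 × F: no H
  1 × I: no H
  1 × N (charge +1): no H
  1 × O: 1 H
  Total hydrogens = 13.
Net charge +1.
Molecular formula: C13H13ClFINO3+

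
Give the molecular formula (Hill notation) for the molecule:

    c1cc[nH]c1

Heavy atoms from the SMILES: 4 C, 1 N.
Implicit hydrogens by atom environment:
  4 × C (aromatic): 1 H each → 4
  1 × N (aromatic): 1 H
  Total hydrogens = 5.
Molecular formula: C4H5N

C4H5N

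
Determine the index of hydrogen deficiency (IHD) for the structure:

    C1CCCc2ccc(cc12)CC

Molecular formula from the SMILES: C12H16.
DoU = (2C + 2 + N − H − X)/2 = (2·12 + 2 + 0 − 16 − 0)/2 = 10/2 = 5.
(Structurally: 2 ring(s) + 3 π bond(s) = 5.)

5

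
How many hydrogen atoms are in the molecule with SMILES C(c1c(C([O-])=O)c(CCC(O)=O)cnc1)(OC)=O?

Hydrogens are implicit in SMILES; fill each atom to its normal valence:
  4 × O: no H
  3 × C (aromatic): no H
  3 × C: no H
  2 × C: 2 H each → 4
  2 × C (aromatic): 1 H each → 2
  1 × C: 3 H
  1 × N (aromatic): no H
  1 × O: 1 H
  1 × O (charge -1): no H
  Total hydrogens = 10.

10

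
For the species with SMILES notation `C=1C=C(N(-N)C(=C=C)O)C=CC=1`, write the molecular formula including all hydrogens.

C9H10N2O

Heavy atoms from the SMILES: 9 C, 2 N, 1 O.
Implicit hydrogens by atom environment:
  5 × C (aromatic): 1 H each → 5
  2 × C: no H
  1 × C: 2 H
  1 × C (aromatic): no H
  1 × N: 2 H
  1 × N: no H
  1 × O: 1 H
  Total hydrogens = 10.
Molecular formula: C9H10N2O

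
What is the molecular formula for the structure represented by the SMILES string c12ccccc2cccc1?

Heavy atoms from the SMILES: 10 C.
Implicit hydrogens by atom environment:
  8 × C (aromatic): 1 H each → 8
  2 × C (aromatic): no H
  Total hydrogens = 8.
Molecular formula: C10H8

C10H8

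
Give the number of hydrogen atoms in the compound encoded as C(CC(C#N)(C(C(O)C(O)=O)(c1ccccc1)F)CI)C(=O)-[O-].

Hydrogens are implicit in SMILES; fill each atom to its normal valence:
  5 × C (aromatic): 1 H each → 5
  5 × C: no H
  3 × C: 2 H each → 6
  2 × O: 1 H each → 2
  2 × O: no H
  1 × C: 1 H
  1 × C (aromatic): no H
  1 × F: no H
  1 × I: no H
  1 × N: no H
  1 × O (charge -1): no H
  Total hydrogens = 14.

14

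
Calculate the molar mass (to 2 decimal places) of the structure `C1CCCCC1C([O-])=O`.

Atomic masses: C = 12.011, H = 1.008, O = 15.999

127.16

Molecular formula: C7H11O2-.
M = 7×12.011 + 11×1.008 + 2×15.999 = 127.16 g/mol.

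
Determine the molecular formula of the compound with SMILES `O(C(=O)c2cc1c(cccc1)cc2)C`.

Heavy atoms from the SMILES: 12 C, 2 O.
Implicit hydrogens by atom environment:
  7 × C (aromatic): 1 H each → 7
  3 × C (aromatic): no H
  2 × O: no H
  1 × C: 3 H
  1 × C: no H
  Total hydrogens = 10.
Molecular formula: C12H10O2

C12H10O2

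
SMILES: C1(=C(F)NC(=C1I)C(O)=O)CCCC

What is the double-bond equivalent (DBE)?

4

Molecular formula from the SMILES: C9H11FINO2.
DoU = (2C + 2 + N − H − X)/2 = (2·9 + 2 + 1 − 11 − 2)/2 = 8/2 = 4.
(Structurally: 1 ring(s) + 3 π bond(s) = 4.)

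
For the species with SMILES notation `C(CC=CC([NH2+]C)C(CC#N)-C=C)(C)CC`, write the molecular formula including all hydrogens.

Heavy atoms from the SMILES: 14 C, 2 N.
Implicit hydrogens by atom environment:
  6 × C: 1 H each → 6
  4 × C: 2 H each → 8
  3 × C: 3 H each → 9
  1 × C: no H
  1 × N (charge +1): 2 H
  1 × N: no H
  Total hydrogens = 25.
Net charge +1.
Molecular formula: C14H25N2+

C14H25N2+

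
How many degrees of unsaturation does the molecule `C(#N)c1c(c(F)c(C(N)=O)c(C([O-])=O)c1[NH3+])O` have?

8

Molecular formula from the SMILES: C9H6FN3O4.
DoU = (2C + 2 + N − H − X)/2 = (2·9 + 2 + 3 − 6 − 1)/2 = 16/2 = 8.
(Structurally: 1 ring(s) + 7 π bond(s) = 8.)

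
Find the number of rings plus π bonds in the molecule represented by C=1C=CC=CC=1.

4

Molecular formula from the SMILES: C6H6.
DoU = (2C + 2 + N − H − X)/2 = (2·6 + 2 + 0 − 6 − 0)/2 = 8/2 = 4.
(Structurally: 1 ring(s) + 3 π bond(s) = 4.)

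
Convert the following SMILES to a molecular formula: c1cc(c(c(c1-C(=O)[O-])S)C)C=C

Heavy atoms from the SMILES: 10 C, 2 O, 1 S.
Implicit hydrogens by atom environment:
  4 × C (aromatic): no H
  2 × C (aromatic): 1 H each → 2
  1 × C: 3 H
  1 × C: 2 H
  1 × C: 1 H
  1 × C: no H
  1 × O: no H
  1 × O (charge -1): no H
  1 × S: 1 H
  Total hydrogens = 9.
Net charge -1.
Molecular formula: C10H9O2S-

C10H9O2S-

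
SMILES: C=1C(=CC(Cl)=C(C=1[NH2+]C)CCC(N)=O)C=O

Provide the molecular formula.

Heavy atoms from the SMILES: 11 C, 1 Cl, 2 N, 2 O.
Implicit hydrogens by atom environment:
  4 × C (aromatic): no H
  2 × C: 2 H each → 4
  2 × C (aromatic): 1 H each → 2
  2 × O: no H
  1 × C: 3 H
  1 × C: 1 H
  1 × C: no H
  1 × Cl: no H
  1 × N (charge +1): 2 H
  1 × N: 2 H
  Total hydrogens = 14.
Net charge +1.
Molecular formula: C11H14ClN2O2+

C11H14ClN2O2+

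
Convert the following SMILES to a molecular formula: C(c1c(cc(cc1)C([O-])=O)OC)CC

C11H13O3-

Heavy atoms from the SMILES: 11 C, 3 O.
Implicit hydrogens by atom environment:
  3 × C (aromatic): 1 H each → 3
  3 × C (aromatic): no H
  2 × C: 3 H each → 6
  2 × C: 2 H each → 4
  2 × O: no H
  1 × C: no H
  1 × O (charge -1): no H
  Total hydrogens = 13.
Net charge -1.
Molecular formula: C11H13O3-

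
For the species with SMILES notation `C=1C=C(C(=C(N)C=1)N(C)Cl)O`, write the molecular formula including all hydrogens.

C7H9ClN2O

Heavy atoms from the SMILES: 7 C, 1 Cl, 2 N, 1 O.
Implicit hydrogens by atom environment:
  3 × C (aromatic): 1 H each → 3
  3 × C (aromatic): no H
  1 × C: 3 H
  1 × Cl: no H
  1 × N: 2 H
  1 × N: no H
  1 × O: 1 H
  Total hydrogens = 9.
Molecular formula: C7H9ClN2O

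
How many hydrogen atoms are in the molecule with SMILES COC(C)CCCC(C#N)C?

Hydrogens are implicit in SMILES; fill each atom to its normal valence:
  3 × C: 3 H each → 9
  3 × C: 2 H each → 6
  2 × C: 1 H each → 2
  1 × C: no H
  1 × N: no H
  1 × O: no H
  Total hydrogens = 17.

17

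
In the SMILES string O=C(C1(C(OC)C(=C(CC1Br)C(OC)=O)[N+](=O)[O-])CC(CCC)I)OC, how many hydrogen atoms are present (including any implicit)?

23

Hydrogens are implicit in SMILES; fill each atom to its normal valence:
  6 × O: no H
  5 × C: no H
  4 × C: 3 H each → 12
  4 × C: 2 H each → 8
  3 × C: 1 H each → 3
  1 × Br: no H
  1 × I: no H
  1 × N (charge +1): no H
  1 × O (charge -1): no H
  Total hydrogens = 23.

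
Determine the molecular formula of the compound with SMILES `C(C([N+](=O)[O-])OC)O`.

C3H7NO4

Heavy atoms from the SMILES: 3 C, 1 N, 4 O.
Implicit hydrogens by atom environment:
  2 × O: no H
  1 × C: 3 H
  1 × C: 2 H
  1 × C: 1 H
  1 × N (charge +1): no H
  1 × O: 1 H
  1 × O (charge -1): no H
  Total hydrogens = 7.
Molecular formula: C3H7NO4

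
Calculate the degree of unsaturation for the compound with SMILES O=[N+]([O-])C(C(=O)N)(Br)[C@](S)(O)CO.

Molecular formula from the SMILES: C4H7BrN2O5S.
DoU = (2C + 2 + N − H − X)/2 = (2·4 + 2 + 2 − 7 − 1)/2 = 4/2 = 2.
(Structurally: 0 ring(s) + 2 π bond(s) = 2.)

2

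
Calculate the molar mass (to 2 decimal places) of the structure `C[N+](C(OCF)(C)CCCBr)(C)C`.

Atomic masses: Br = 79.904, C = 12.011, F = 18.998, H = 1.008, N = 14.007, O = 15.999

Molecular formula: C9H20BrFNO+.
M = 1×79.904 + 9×12.011 + 1×18.998 + 20×1.008 + 1×14.007 + 1×15.999 = 257.17 g/mol.

257.17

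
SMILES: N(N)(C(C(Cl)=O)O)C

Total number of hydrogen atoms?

7

Hydrogens are implicit in SMILES; fill each atom to its normal valence:
  1 × C: 3 H
  1 × C: 1 H
  1 × C: no H
  1 × Cl: no H
  1 × N: 2 H
  1 × N: no H
  1 × O: 1 H
  1 × O: no H
  Total hydrogens = 7.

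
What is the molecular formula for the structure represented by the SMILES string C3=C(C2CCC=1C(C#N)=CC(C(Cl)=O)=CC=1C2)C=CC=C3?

C18H14ClNO

Heavy atoms from the SMILES: 18 C, 1 Cl, 1 N, 1 O.
Implicit hydrogens by atom environment:
  7 × C (aromatic): 1 H each → 7
  5 × C (aromatic): no H
  3 × C: 2 H each → 6
  2 × C: no H
  1 × C: 1 H
  1 × Cl: no H
  1 × N: no H
  1 × O: no H
  Total hydrogens = 14.
Molecular formula: C18H14ClNO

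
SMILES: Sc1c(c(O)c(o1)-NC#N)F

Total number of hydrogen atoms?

Hydrogens are implicit in SMILES; fill each atom to its normal valence:
  4 × C (aromatic): no H
  1 × C: no H
  1 × F: no H
  1 × N: 1 H
  1 × N: no H
  1 × O: 1 H
  1 × O (aromatic): no H
  1 × S: 1 H
  Total hydrogens = 3.

3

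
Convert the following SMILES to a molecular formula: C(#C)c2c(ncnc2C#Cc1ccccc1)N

C14H9N3

Heavy atoms from the SMILES: 14 C, 3 N.
Implicit hydrogens by atom environment:
  6 × C (aromatic): 1 H each → 6
  4 × C (aromatic): no H
  3 × C: no H
  2 × N (aromatic): no H
  1 × C: 1 H
  1 × N: 2 H
  Total hydrogens = 9.
Molecular formula: C14H9N3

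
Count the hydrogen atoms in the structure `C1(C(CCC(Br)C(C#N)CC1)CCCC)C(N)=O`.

23

Hydrogens are implicit in SMILES; fill each atom to its normal valence:
  7 × C: 2 H each → 14
  4 × C: 1 H each → 4
  2 × C: no H
  1 × Br: no H
  1 × C: 3 H
  1 × N: 2 H
  1 × N: no H
  1 × O: no H
  Total hydrogens = 23.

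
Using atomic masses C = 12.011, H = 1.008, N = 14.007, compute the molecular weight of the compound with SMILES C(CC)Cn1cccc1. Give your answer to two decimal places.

Molecular formula: C8H13N.
M = 8×12.011 + 13×1.008 + 1×14.007 = 123.20 g/mol.

123.20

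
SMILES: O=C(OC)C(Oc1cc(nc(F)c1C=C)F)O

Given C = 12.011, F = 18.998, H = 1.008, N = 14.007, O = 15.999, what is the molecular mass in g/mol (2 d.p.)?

Molecular formula: C10H9F2NO4.
M = 10×12.011 + 2×18.998 + 9×1.008 + 1×14.007 + 4×15.999 = 245.18 g/mol.

245.18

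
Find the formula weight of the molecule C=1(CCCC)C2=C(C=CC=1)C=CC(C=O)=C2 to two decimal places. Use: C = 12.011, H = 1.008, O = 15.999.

212.29

Molecular formula: C15H16O.
M = 15×12.011 + 16×1.008 + 1×15.999 = 212.29 g/mol.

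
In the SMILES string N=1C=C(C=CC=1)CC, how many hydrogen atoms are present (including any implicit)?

Hydrogens are implicit in SMILES; fill each atom to its normal valence:
  4 × C (aromatic): 1 H each → 4
  1 × C: 3 H
  1 × C: 2 H
  1 × C (aromatic): no H
  1 × N (aromatic): no H
  Total hydrogens = 9.

9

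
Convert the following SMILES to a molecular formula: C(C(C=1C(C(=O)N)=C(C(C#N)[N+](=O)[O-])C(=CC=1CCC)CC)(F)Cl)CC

C18H23ClFN3O3

Heavy atoms from the SMILES: 18 C, 1 Cl, 1 F, 3 N, 3 O.
Implicit hydrogens by atom environment:
  5 × C: 2 H each → 10
  5 × C (aromatic): no H
  3 × C: 3 H each → 9
  3 × C: no H
  2 × O: no H
  1 × C (aromatic): 1 H
  1 × C: 1 H
  1 × Cl: no H
  1 × F: no H
  1 × N: 2 H
  1 × N: no H
  1 × N (charge +1): no H
  1 × O (charge -1): no H
  Total hydrogens = 23.
Molecular formula: C18H23ClFN3O3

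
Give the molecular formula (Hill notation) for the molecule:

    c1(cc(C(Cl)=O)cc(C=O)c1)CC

Heavy atoms from the SMILES: 10 C, 1 Cl, 2 O.
Implicit hydrogens by atom environment:
  3 × C (aromatic): 1 H each → 3
  3 × C (aromatic): no H
  2 × O: no H
  1 × C: 3 H
  1 × C: 2 H
  1 × C: 1 H
  1 × C: no H
  1 × Cl: no H
  Total hydrogens = 9.
Molecular formula: C10H9ClO2

C10H9ClO2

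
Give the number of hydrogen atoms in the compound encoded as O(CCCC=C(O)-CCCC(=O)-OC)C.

20

Hydrogens are implicit in SMILES; fill each atom to its normal valence:
  6 × C: 2 H each → 12
  3 × O: no H
  2 × C: 3 H each → 6
  2 × C: no H
  1 × C: 1 H
  1 × O: 1 H
  Total hydrogens = 20.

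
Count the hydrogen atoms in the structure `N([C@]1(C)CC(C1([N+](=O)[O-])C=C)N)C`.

15

Hydrogens are implicit in SMILES; fill each atom to its normal valence:
  2 × C: 3 H each → 6
  2 × C: 2 H each → 4
  2 × C: 1 H each → 2
  2 × C: no H
  1 × N: 2 H
  1 × N: 1 H
  1 × N (charge +1): no H
  1 × O: no H
  1 × O (charge -1): no H
  Total hydrogens = 15.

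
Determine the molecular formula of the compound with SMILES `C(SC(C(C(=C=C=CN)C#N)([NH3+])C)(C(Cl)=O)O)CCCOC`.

C14H21ClN3O3S+

Heavy atoms from the SMILES: 14 C, 1 Cl, 3 N, 3 O, 1 S.
Implicit hydrogens by atom environment:
  7 × C: no H
  4 × C: 2 H each → 8
  2 × C: 3 H each → 6
  2 × O: no H
  1 × C: 1 H
  1 × Cl: no H
  1 × N (charge +1): 3 H
  1 × N: 2 H
  1 × N: no H
  1 × O: 1 H
  1 × S: no H
  Total hydrogens = 21.
Net charge +1.
Molecular formula: C14H21ClN3O3S+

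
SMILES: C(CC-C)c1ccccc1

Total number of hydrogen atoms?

14

Hydrogens are implicit in SMILES; fill each atom to its normal valence:
  5 × C (aromatic): 1 H each → 5
  3 × C: 2 H each → 6
  1 × C: 3 H
  1 × C (aromatic): no H
  Total hydrogens = 14.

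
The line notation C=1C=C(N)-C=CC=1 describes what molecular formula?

Heavy atoms from the SMILES: 6 C, 1 N.
Implicit hydrogens by atom environment:
  5 × C (aromatic): 1 H each → 5
  1 × C (aromatic): no H
  1 × N: 2 H
  Total hydrogens = 7.
Molecular formula: C6H7N

C6H7N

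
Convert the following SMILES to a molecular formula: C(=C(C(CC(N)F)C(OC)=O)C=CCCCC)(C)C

C15H26FNO2

Heavy atoms from the SMILES: 15 C, 1 F, 1 N, 2 O.
Implicit hydrogens by atom environment:
  4 × C: 3 H each → 12
  4 × C: 2 H each → 8
  4 × C: 1 H each → 4
  3 × C: no H
  2 × O: no H
  1 × F: no H
  1 × N: 2 H
  Total hydrogens = 26.
Molecular formula: C15H26FNO2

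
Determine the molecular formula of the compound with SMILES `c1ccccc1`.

Heavy atoms from the SMILES: 6 C.
Implicit hydrogens by atom environment:
  6 × C (aromatic): 1 H each → 6
  Total hydrogens = 6.
Molecular formula: C6H6

C6H6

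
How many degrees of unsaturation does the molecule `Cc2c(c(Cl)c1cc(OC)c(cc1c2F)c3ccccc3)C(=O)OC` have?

12

Molecular formula from the SMILES: C20H16ClFO3.
DoU = (2C + 2 + N − H − X)/2 = (2·20 + 2 + 0 − 16 − 2)/2 = 24/2 = 12.
(Structurally: 3 ring(s) + 9 π bond(s) = 12.)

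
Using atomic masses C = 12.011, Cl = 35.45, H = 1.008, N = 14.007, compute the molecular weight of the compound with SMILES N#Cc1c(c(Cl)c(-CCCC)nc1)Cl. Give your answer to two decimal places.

Molecular formula: C10H10Cl2N2.
M = 10×12.011 + 2×35.45 + 10×1.008 + 2×14.007 = 229.10 g/mol.

229.10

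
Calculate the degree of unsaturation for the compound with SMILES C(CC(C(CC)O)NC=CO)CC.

Molecular formula from the SMILES: C10H21NO2.
DoU = (2C + 2 + N − H − X)/2 = (2·10 + 2 + 1 − 21 − 0)/2 = 2/2 = 1.
(Structurally: 0 ring(s) + 1 π bond(s) = 1.)

1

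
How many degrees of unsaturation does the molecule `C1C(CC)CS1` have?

1

Molecular formula from the SMILES: C5H10S.
DoU = (2C + 2 + N − H − X)/2 = (2·5 + 2 + 0 − 10 − 0)/2 = 2/2 = 1.
(Structurally: 1 ring(s) + 0 π bond(s) = 1.)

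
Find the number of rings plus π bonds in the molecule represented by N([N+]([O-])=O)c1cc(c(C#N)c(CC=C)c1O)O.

8

Molecular formula from the SMILES: C10H9N3O4.
DoU = (2C + 2 + N − H − X)/2 = (2·10 + 2 + 3 − 9 − 0)/2 = 16/2 = 8.
(Structurally: 1 ring(s) + 7 π bond(s) = 8.)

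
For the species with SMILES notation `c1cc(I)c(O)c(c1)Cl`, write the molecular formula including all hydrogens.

C6H4ClIO

Heavy atoms from the SMILES: 6 C, 1 Cl, 1 I, 1 O.
Implicit hydrogens by atom environment:
  3 × C (aromatic): 1 H each → 3
  3 × C (aromatic): no H
  1 × Cl: no H
  1 × I: no H
  1 × O: 1 H
  Total hydrogens = 4.
Molecular formula: C6H4ClIO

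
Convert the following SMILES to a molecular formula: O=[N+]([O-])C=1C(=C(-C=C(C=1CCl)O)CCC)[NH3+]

Heavy atoms from the SMILES: 10 C, 1 Cl, 2 N, 3 O.
Implicit hydrogens by atom environment:
  5 × C (aromatic): no H
  3 × C: 2 H each → 6
  1 × C: 3 H
  1 × C (aromatic): 1 H
  1 × Cl: no H
  1 × N (charge +1): 3 H
  1 × N (charge +1): no H
  1 × O: 1 H
  1 × O: no H
  1 × O (charge -1): no H
  Total hydrogens = 14.
Net charge +1.
Molecular formula: C10H14ClN2O3+

C10H14ClN2O3+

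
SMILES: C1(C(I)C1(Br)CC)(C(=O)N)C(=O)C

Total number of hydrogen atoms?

11

Hydrogens are implicit in SMILES; fill each atom to its normal valence:
  4 × C: no H
  2 × C: 3 H each → 6
  2 × O: no H
  1 × Br: no H
  1 × C: 2 H
  1 × C: 1 H
  1 × I: no H
  1 × N: 2 H
  Total hydrogens = 11.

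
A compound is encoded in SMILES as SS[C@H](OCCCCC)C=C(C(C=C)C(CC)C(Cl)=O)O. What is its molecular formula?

C15H25ClO3S2

Heavy atoms from the SMILES: 15 C, 1 Cl, 3 O, 2 S.
Implicit hydrogens by atom environment:
  6 × C: 2 H each → 12
  5 × C: 1 H each → 5
  2 × C: 3 H each → 6
  2 × C: no H
  2 × O: no H
  1 × Cl: no H
  1 × O: 1 H
  1 × S: 1 H
  1 × S: no H
  Total hydrogens = 25.
Molecular formula: C15H25ClO3S2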